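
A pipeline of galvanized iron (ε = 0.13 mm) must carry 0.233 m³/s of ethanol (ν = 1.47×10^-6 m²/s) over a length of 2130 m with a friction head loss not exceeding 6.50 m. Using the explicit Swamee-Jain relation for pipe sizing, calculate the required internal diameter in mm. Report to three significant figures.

D ≈ 481 mm

Swamee-Jain (Type III): D = 0.66·[ε^1.25·(LQ²/(gh_f))^4.75 + ν·Q^9.4·(L/(gh_f))^5.2]^0.04
LQ²/(gh_f) = 1.813; L/(gh_f) = 33.40
Term 1 = ε^1.25·(…)^4.75 = 2.35×10^-4; Term 2 = ν·Q^9.4·(…)^5.2 = 1.39×10^-4
D = 0.66·(2.35×10^-4 + 1.39×10^-4)^0.04 = 0.4813 m = 481 mm
Check: V = 1.28 m/s, Re = 4.19×10^5, f = 0.01635, h_f = 6.05 m ≈ 6.50 m ✓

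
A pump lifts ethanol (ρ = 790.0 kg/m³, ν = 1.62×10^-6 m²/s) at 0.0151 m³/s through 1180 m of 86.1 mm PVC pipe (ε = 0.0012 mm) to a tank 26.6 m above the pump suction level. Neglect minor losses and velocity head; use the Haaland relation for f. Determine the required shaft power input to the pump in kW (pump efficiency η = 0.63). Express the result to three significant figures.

V = 4Q/(πD²) = 2.593 m/s; Re = 1.38×10^5; ε/D = 1.39×10^-5; f = 0.01675
h_f = f(L/D)V²/2g = 78.71 m
Total head H = z + h_f = 26.6 + 78.71 = 105.3 m
P_hyd = ρgQH = 790.0·9.81·0.0151·105.3 = 12.32 kW
P_shaft = P_hyd/η = 12.32/0.63 = 19.56 kW

P_shaft ≈ 19.6 kW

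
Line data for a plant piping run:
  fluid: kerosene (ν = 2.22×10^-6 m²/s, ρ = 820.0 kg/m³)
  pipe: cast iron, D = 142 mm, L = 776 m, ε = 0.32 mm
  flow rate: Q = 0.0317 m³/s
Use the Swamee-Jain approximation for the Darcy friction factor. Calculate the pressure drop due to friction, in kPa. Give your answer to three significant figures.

Δp ≈ 230 kPa

V = 4Q/(πD²) = 4·0.0317/(π·0.142²) = 2.002 m/s
Re = VD/ν = 2.002·0.142/2.22×10^-6 = 1.28×10^5 → turbulent
ε/D = 0.32/142 = 0.00225
Swamee-Jain: f = 0.02564
h_f = f(L/D)V²/(2g) = 0.02564·(776/0.142)·2.002²/(2·9.81) = 28.62 m
Δp = ρg·h_f = 820.0·9.81·28.62 = 230.2 kPa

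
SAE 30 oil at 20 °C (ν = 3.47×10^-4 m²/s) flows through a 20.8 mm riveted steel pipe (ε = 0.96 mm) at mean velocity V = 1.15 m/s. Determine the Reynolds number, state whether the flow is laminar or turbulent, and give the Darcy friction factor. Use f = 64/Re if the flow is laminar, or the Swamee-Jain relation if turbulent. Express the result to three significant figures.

Re = VD/ν = 1.150·0.0208/3.47×10^-4 = 68.9
Re < 2300 → laminar → f = 64/Re = 0.9284

Re ≈ 68.9; laminar; f = 64/Re ≈ 0.928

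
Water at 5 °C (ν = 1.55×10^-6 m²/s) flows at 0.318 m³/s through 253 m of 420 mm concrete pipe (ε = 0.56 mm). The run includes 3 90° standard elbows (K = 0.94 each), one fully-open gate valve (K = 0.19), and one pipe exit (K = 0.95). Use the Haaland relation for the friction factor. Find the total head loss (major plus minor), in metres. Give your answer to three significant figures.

H_L ≈ 4.54 m

V = 4Q/(πD²) = 2.295 m/s; V²/2g = 0.2685 m
Re = 6.22×10^5, ε/D = 0.00133 → f = 0.02147 (Haaland)
Major: h_f = f(L/D)·V²/2g = 0.02147·602.4·0.2685 = 3.473 m
Minor: ΣK = 3.96; h_m = ΣK·V²/2g = 1.063 m
Total H_L = 3.473 + 1.063 = 4.537 m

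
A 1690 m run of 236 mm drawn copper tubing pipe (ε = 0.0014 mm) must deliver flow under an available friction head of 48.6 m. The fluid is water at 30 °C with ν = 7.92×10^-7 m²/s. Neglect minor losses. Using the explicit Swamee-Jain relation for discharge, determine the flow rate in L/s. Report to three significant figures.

Swamee-Jain (Type II): Q = -0.965·√(gD⁵h_f/L)·ln[ε/(3.7D) + √(3.17ν²L/(gD³h_f))]
√(gD⁵h_f/L) = √(9.81·0.236⁵·48.6/1690) = 0.01437
ε/(3.7D) = 1.60×10^-6; √(3.17ν²L/(gD³h_f)) = 2.32×10^-5
Q = -0.965·0.01437·ln(2.476×10^-5) = 0.1471 m³/s
Check: V = 3.36 m/s, Re = 1.00×10^6, f = 0.01175, h_f = 48.5 m ≈ 48.6 m ✓

Q ≈ 147 L/s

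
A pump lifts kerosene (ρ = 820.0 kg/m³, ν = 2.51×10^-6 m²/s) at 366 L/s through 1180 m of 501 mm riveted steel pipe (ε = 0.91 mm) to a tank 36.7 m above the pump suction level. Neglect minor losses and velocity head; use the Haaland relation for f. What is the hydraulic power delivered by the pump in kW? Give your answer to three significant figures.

V = 4Q/(πD²) = 1.857 m/s; Re = 3.71×10^5; ε/D = 0.00182; f = 0.02334
h_f = f(L/D)V²/2g = 9.658 m
Total head H = z + h_f = 36.7 + 9.658 = 46.36 m
P_hyd = ρgQH = 820.0·9.81·0.366·46.36 = 136.5 kW

P_hyd ≈ 136 kW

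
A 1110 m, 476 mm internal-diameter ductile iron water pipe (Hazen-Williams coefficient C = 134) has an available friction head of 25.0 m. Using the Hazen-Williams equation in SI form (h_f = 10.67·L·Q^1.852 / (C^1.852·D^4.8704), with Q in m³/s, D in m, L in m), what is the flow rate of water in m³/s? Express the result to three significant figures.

Rearranging: Q = [h_f·C^1.852·D^4.8704 / (10.67·L)]^(1/1.852)
Q = [25.0·134^1.852·0.476^4.8704 / (10.67·1110)]^0.540 = 0.6833 m³/s

Q ≈ 0.683 m³/s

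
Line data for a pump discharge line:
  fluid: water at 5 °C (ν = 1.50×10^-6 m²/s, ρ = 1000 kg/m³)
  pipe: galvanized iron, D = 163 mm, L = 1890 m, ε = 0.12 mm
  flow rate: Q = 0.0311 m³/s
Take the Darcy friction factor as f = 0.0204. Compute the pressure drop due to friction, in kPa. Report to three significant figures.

Δp ≈ 263 kPa

V = 4Q/(πD²) = 4·0.0311/(π·0.163²) = 1.490 m/s
h_f = f(L/D)V²/(2g) = 0.02040·(1890/0.163)·1.490²/(2·9.81) = 26.78 m
Δp = ρg·h_f = 1000·9.81·26.78 = 262.7 kPa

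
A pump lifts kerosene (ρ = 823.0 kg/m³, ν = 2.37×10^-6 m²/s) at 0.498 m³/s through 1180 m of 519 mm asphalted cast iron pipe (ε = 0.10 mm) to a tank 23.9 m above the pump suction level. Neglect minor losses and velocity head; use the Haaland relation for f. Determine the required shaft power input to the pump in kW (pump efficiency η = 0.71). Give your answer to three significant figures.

V = 4Q/(πD²) = 2.354 m/s; Re = 5.15×10^5; ε/D = 1.93×10^-4; f = 0.01518
h_f = f(L/D)V²/2g = 9.749 m
Total head H = z + h_f = 23.9 + 9.749 = 33.65 m
P_hyd = ρgQH = 823.0·9.81·0.498·33.65 = 135.3 kW
P_shaft = P_hyd/η = 135.3/0.71 = 190.5 kW

P_shaft ≈ 191 kW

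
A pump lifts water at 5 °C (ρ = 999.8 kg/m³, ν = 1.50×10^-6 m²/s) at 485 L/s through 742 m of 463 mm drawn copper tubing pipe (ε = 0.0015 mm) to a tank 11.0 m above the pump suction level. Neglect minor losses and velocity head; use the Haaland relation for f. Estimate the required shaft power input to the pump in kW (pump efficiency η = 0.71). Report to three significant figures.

P_shaft ≈ 128 kW

V = 4Q/(πD²) = 2.881 m/s; Re = 8.89×10^5; ε/D = 3.24×10^-6; f = 0.01187
h_f = f(L/D)V²/2g = 8.044 m
Total head H = z + h_f = 11.0 + 8.044 = 19.04 m
P_hyd = ρgQH = 999.8·9.81·0.485·19.04 = 90.59 kW
P_shaft = P_hyd/η = 90.59/0.71 = 127.6 kW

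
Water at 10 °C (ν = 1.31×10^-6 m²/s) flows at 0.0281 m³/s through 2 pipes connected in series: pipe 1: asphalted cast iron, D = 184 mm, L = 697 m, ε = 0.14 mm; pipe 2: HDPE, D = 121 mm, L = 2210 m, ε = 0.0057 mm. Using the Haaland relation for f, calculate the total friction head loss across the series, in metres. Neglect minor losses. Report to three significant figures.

Pipe 1: V = 1.057 m/s, Re = 1.48×10^5, ε/D = 7.61×10^-4, f = 0.02034, h_1 = f(L/D)V²/2g = 4.386 m
Pipe 2: V = 2.444 m/s, Re = 2.26×10^5, ε/D = 4.71×10^-5, f = 0.01548, h_2 = f(L/D)V²/2g = 86.05 m
Series → Q common, losses add: H = Σh = 90.44 m

H ≈ 90.4 m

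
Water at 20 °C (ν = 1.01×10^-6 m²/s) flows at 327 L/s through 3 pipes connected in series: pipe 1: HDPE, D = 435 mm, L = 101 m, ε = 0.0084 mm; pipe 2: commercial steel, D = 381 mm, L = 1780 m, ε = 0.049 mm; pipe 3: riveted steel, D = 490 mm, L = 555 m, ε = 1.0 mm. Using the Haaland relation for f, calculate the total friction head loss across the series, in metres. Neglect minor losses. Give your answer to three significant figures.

H ≈ 31.6 m

Pipe 1: V = 2.200 m/s, Re = 9.48×10^5, ε/D = 1.93×10^-5, f = 0.01204, h_1 = f(L/D)V²/2g = 0.6898 m
Pipe 2: V = 2.868 m/s, Re = 1.08×10^6, ε/D = 1.29×10^-4, f = 0.01366, h_2 = f(L/D)V²/2g = 26.75 m
Pipe 3: V = 1.734 m/s, Re = 8.41×10^5, ε/D = 0.00204, f = 0.02378, h_3 = f(L/D)V²/2g = 4.129 m
Series → Q common, losses add: H = Σh = 31.57 m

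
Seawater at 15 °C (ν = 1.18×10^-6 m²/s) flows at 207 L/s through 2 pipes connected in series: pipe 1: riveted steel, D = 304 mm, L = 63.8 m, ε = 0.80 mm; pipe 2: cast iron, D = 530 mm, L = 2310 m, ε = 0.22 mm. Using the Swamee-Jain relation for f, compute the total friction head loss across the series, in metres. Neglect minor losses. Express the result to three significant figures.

H ≈ 5.62 m

Pipe 1: V = 2.852 m/s, Re = 7.35×10^5, ε/D = 0.00263, f = 0.02552, h_1 = f(L/D)V²/2g = 2.220 m
Pipe 2: V = 0.9383 m/s, Re = 4.21×10^5, ε/D = 4.15×10^-4, f = 0.01740, h_2 = f(L/D)V²/2g = 3.402 m
Series → Q common, losses add: H = Σh = 5.623 m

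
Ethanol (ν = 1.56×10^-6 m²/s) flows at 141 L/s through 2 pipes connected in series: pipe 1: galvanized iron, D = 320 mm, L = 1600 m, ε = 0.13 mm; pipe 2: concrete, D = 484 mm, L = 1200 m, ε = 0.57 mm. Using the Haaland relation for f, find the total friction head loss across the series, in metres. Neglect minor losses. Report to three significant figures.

H ≈ 15.1 m

Pipe 1: V = 1.753 m/s, Re = 3.60×10^5, ε/D = 4.06×10^-4, f = 0.01728, h_1 = f(L/D)V²/2g = 13.54 m
Pipe 2: V = 0.7664 m/s, Re = 2.38×10^5, ε/D = 0.00118, f = 0.02143, h_2 = f(L/D)V²/2g = 1.590 m
Series → Q common, losses add: H = Σh = 15.13 m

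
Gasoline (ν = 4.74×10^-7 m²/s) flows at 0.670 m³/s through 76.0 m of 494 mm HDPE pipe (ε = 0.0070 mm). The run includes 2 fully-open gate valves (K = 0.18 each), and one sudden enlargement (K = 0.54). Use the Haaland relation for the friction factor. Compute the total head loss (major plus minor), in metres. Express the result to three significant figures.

H_L ≈ 1.52 m

V = 4Q/(πD²) = 3.496 m/s; V²/2g = 0.6228 m
Re = 3.64×10^6, ε/D = 1.42×10^-5 → f = 0.01005 (Haaland)
Major: h_f = f(L/D)·V²/2g = 0.01005·153.8·0.6228 = 0.9626 m
Minor: ΣK = 0.900; h_m = ΣK·V²/2g = 0.5605 m
Total H_L = 0.9626 + 0.5605 = 1.523 m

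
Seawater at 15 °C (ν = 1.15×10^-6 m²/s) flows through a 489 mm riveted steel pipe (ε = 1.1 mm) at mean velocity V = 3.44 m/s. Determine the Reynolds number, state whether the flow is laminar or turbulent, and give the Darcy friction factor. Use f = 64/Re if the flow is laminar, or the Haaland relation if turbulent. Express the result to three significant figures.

Re = VD/ν = 3.440·0.489/1.15×10^-6 = 1.46×10^6
Re > 4000 → turbulent; ε/D = 0.00225
Haaland: f = 0.02432

Re ≈ 1.46×10^6; turbulent; f ≈ 0.0243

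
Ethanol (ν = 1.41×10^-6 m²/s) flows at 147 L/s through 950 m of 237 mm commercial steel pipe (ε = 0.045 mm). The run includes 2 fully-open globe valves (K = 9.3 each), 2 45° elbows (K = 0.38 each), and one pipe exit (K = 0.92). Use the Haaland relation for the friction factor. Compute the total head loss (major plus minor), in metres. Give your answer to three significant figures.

H_L ≈ 45.6 m

V = 4Q/(πD²) = 3.332 m/s; V²/2g = 0.5659 m
Re = 5.60×10^5, ε/D = 1.90×10^-4 → f = 0.01505 (Haaland)
Major: h_f = f(L/D)·V²/2g = 0.01505·4008·0.5659 = 34.15 m
Minor: ΣK = 20.3; h_m = ΣK·V²/2g = 11.48 m
Total H_L = 34.15 + 11.48 = 45.62 m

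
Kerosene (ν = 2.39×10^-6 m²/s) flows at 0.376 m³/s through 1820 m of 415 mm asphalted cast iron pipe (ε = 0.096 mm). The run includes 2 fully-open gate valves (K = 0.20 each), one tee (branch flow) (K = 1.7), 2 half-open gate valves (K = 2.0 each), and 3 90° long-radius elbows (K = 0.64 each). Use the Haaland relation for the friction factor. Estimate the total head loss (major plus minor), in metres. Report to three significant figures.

H_L ≈ 30.1 m

V = 4Q/(πD²) = 2.780 m/s; V²/2g = 0.3938 m
Re = 4.83×10^5, ε/D = 2.31×10^-4 → f = 0.01562 (Haaland)
Major: h_f = f(L/D)·V²/2g = 0.01562·4386·0.3938 = 26.97 m
Minor: ΣK = 8.02; h_m = ΣK·V²/2g = 3.158 m
Total H_L = 26.97 + 3.158 = 30.13 m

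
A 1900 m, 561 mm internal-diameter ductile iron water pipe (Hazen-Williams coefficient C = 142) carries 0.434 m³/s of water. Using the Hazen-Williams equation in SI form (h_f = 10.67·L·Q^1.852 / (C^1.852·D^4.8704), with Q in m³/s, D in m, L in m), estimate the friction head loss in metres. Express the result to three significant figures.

h_f = 10.67·1900·0.434^1.852 / (142^1.852·0.561^4.8704) = 7.450 m

h_f ≈ 7.45 m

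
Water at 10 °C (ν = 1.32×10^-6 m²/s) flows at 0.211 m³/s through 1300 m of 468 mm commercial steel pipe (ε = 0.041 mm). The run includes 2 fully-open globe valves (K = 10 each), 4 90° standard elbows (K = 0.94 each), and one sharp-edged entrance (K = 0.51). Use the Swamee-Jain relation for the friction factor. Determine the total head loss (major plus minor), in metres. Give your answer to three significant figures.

H_L ≈ 4.96 m

V = 4Q/(πD²) = 1.227 m/s; V²/2g = 0.07668 m
Re = 4.35×10^5, ε/D = 8.76×10^-5 → f = 0.01457 (Swamee-Jain)
Major: h_f = f(L/D)·V²/2g = 0.01457·2778·0.07668 = 3.103 m
Minor: ΣK = 24.3; h_m = ΣK·V²/2g = 1.861 m
Total H_L = 3.103 + 1.861 = 4.964 m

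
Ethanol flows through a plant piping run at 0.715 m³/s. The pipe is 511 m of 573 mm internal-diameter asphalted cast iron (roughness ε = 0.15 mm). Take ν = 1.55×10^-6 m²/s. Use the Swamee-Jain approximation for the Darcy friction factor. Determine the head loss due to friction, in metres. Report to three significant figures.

h_f ≈ 5.38 m

V = 4Q/(πD²) = 4·0.715/(π·0.573²) = 2.773 m/s
Re = VD/ν = 2.773·0.573/1.55×10^-6 = 1.03×10^6 → turbulent
ε/D = 0.15/573 = 2.62×10^-4
Swamee-Jain: f = 0.01539
h_f = f(L/D)V²/(2g) = 0.01539·(511/0.573)·2.773²/(2·9.81) = 5.376 m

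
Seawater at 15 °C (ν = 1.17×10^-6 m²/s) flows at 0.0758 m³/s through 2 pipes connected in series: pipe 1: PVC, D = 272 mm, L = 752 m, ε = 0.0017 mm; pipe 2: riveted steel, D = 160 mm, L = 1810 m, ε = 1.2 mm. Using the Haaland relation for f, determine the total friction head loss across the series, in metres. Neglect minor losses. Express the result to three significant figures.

H ≈ 288 m

Pipe 1: V = 1.304 m/s, Re = 3.03×10^5, ε/D = 6.25×10^-6, f = 0.01436, h_1 = f(L/D)V²/2g = 3.444 m
Pipe 2: V = 3.770 m/s, Re = 5.16×10^5, ε/D = 0.00750, f = 0.03467, h_2 = f(L/D)V²/2g = 284.1 m
Series → Q common, losses add: H = Σh = 287.5 m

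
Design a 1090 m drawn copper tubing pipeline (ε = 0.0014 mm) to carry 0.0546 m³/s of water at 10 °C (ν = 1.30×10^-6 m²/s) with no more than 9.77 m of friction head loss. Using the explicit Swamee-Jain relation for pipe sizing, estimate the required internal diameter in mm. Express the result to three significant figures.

D ≈ 213 mm

Swamee-Jain (Type III): D = 0.66·[ε^1.25·(LQ²/(gh_f))^4.75 + ν·Q^9.4·(L/(gh_f))^5.2]^0.04
LQ²/(gh_f) = 0.03390; L/(gh_f) = 11.37
Term 1 = ε^1.25·(…)^4.75 = 5.03×10^-15; Term 2 = ν·Q^9.4·(…)^5.2 = 5.42×10^-13
D = 0.66·(5.03×10^-15 + 5.42×10^-13)^0.04 = 0.2133 m = 213 mm
Check: V = 1.53 m/s, Re = 2.51×10^5, f = 0.01494, h_f = 9.08 m ≈ 9.77 m ✓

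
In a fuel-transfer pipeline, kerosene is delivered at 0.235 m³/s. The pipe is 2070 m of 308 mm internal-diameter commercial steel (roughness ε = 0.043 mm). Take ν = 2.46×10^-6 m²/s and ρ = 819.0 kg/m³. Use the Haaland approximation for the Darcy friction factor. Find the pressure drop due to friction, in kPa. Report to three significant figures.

Δp ≈ 413 kPa

V = 4Q/(πD²) = 4·0.235/(π·0.308²) = 3.154 m/s
Re = VD/ν = 3.154·0.308/2.46×10^-6 = 3.95×10^5 → turbulent
ε/D = 0.043/308 = 1.40×10^-4
Haaland: f = 0.01507
h_f = f(L/D)V²/(2g) = 0.01507·(2070/0.308)·3.154²/(2·9.81) = 51.34 m
Δp = ρg·h_f = 819.0·9.81·51.34 = 412.5 kPa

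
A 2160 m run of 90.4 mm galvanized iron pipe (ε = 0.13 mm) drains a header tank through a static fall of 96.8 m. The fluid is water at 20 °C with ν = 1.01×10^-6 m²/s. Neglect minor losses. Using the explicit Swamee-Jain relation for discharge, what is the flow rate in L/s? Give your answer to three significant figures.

Q ≈ 12.0 L/s

Swamee-Jain (Type II): Q = -0.965·√(gD⁵h_f/L)·ln[ε/(3.7D) + √(3.17ν²L/(gD³h_f))]
√(gD⁵h_f/L) = √(9.81·0.0904⁵·96.8/2160) = 0.001629
ε/(3.7D) = 3.89×10^-4; √(3.17ν²L/(gD³h_f)) = 9.98×10^-5
Q = -0.965·0.001629·ln(4.884×10^-4) = 0.01199 m³/s
Check: V = 1.87 m/s, Re = 1.67×10^5, f = 0.02298, h_f = 97.6 m ≈ 96.8 m ✓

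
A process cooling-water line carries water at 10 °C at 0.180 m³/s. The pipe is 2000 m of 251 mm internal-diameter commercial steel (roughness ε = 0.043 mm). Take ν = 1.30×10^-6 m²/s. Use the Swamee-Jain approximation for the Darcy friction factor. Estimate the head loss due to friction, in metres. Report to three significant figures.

V = 4Q/(πD²) = 4·0.180/(π·0.251²) = 3.638 m/s
Re = VD/ν = 3.638·0.251/1.30×10^-6 = 7.02×10^5 → turbulent
ε/D = 0.043/251 = 1.71×10^-4
Swamee-Jain: f = 0.01480
h_f = f(L/D)V²/(2g) = 0.01480·(2000/0.251)·3.638²/(2·9.81) = 79.56 m

h_f ≈ 79.6 m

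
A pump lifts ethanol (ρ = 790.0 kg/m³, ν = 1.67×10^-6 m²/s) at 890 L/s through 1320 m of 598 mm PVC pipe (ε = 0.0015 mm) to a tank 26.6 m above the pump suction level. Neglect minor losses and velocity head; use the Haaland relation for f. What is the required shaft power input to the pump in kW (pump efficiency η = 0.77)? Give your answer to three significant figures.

V = 4Q/(πD²) = 3.169 m/s; Re = 1.13×10^6; ε/D = 2.51×10^-6; f = 0.01139
h_f = f(L/D)V²/2g = 12.87 m
Total head H = z + h_f = 26.6 + 12.87 = 39.47 m
P_hyd = ρgQH = 790.0·9.81·0.890·39.47 = 272.2 kW
P_shaft = P_hyd/η = 272.2/0.77 = 353.5 kW

P_shaft ≈ 354 kW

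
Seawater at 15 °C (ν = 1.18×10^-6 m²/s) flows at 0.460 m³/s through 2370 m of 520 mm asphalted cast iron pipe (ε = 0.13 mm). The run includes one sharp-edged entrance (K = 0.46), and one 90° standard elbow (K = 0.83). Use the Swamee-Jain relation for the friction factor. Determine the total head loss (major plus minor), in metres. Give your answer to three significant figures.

V = 4Q/(πD²) = 2.166 m/s; V²/2g = 0.2391 m
Re = 9.55×10^5, ε/D = 2.50×10^-4 → f = 0.01532 (Swamee-Jain)
Major: h_f = f(L/D)·V²/2g = 0.01532·4558·0.2391 = 16.70 m
Minor: ΣK = 1.29; h_m = ΣK·V²/2g = 0.3085 m
Total H_L = 16.70 + 0.3085 = 17.01 m

H_L ≈ 17.0 m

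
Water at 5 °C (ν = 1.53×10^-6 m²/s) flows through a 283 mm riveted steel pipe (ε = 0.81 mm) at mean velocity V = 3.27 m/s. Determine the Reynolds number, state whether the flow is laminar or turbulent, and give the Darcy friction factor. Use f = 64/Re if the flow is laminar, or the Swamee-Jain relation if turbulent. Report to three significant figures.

Re ≈ 6.05×10^5; turbulent; f ≈ 0.0262

Re = VD/ν = 3.270·0.283/1.53×10^-6 = 6.05×10^5
Re > 4000 → turbulent; ε/D = 0.00286
Swamee-Jain: f = 0.02615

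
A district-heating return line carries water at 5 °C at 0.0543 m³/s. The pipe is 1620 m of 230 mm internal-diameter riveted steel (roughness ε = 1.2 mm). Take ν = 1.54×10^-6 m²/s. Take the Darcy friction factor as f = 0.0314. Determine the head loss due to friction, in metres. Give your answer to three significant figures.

V = 4Q/(πD²) = 4·0.0543/(π·0.230²) = 1.307 m/s
h_f = f(L/D)V²/(2g) = 0.03140·(1620/0.230)·1.307²/(2·9.81) = 19.25 m

h_f ≈ 19.3 m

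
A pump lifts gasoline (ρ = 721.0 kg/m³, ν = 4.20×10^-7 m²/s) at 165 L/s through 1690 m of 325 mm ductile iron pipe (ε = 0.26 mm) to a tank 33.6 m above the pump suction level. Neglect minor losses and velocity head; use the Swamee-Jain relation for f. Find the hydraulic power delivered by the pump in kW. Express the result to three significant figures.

P_hyd ≈ 62.4 kW

V = 4Q/(πD²) = 1.989 m/s; Re = 1.54×10^6; ε/D = 8.00×10^-4; f = 0.01892
h_f = f(L/D)V²/2g = 19.84 m
Total head H = z + h_f = 33.6 + 19.84 = 53.44 m
P_hyd = ρgQH = 721.0·9.81·0.165·53.44 = 62.36 kW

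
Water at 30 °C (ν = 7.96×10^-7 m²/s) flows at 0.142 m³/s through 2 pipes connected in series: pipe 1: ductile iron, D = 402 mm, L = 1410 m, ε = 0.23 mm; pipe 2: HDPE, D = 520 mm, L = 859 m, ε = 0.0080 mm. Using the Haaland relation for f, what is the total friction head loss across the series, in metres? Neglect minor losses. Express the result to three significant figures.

H ≈ 4.52 m

Pipe 1: V = 1.119 m/s, Re = 5.65×10^5, ε/D = 5.72×10^-4, f = 0.01794, h_1 = f(L/D)V²/2g = 4.014 m
Pipe 2: V = 0.6686 m/s, Re = 4.37×10^5, ε/D = 1.54×10^-5, f = 0.01355, h_2 = f(L/D)V²/2g = 0.5099 m
Series → Q common, losses add: H = Σh = 4.524 m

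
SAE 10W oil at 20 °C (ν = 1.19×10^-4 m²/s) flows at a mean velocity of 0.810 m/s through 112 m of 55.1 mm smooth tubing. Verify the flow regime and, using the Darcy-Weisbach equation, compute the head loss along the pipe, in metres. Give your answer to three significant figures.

h_f ≈ 11.6 m

Re = VD/ν = 0.810·0.05510/1.19×10^-4 = 375 → laminar (Re < 2300)
f = 64/Re = 0.1706
h_f = f(L/D)V²/(2g) = 0.1706·(112/0.05510)·0.810²/(2·9.81) = 11.60 m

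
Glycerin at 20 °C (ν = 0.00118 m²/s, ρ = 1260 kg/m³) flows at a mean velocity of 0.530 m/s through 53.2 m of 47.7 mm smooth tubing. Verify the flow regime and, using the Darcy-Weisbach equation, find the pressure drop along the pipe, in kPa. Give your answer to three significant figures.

Δp ≈ 590 kPa

Re = VD/ν = 0.530·0.04770/0.00118 = 21.4 → laminar (Re < 2300)
f = 64/Re = 2.987
h_f = f(L/D)V²/(2g) = 2.987·(53.2/0.04770)·0.530²/(2·9.81) = 47.70 m
Δp = ρg·h_f = 1260·9.81·47.70 = 589.6 kPa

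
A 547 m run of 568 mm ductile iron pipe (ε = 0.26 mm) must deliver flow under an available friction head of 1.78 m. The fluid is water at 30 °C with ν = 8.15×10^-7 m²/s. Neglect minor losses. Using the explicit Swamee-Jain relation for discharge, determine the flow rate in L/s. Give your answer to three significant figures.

Q ≈ 371 L/s

Swamee-Jain (Type II): Q = -0.965·√(gD⁵h_f/L)·ln[ε/(3.7D) + √(3.17ν²L/(gD³h_f))]
√(gD⁵h_f/L) = √(9.81·0.568⁵·1.78/547) = 0.04344
ε/(3.7D) = 1.24×10^-4; √(3.17ν²L/(gD³h_f)) = 1.90×10^-5
Q = -0.965·0.04344·ln(1.427×10^-4) = 0.3712 m³/s
Check: V = 1.47 m/s, Re = 1.02×10^6, f = 0.01700, h_f = 1.79 m ≈ 1.78 m ✓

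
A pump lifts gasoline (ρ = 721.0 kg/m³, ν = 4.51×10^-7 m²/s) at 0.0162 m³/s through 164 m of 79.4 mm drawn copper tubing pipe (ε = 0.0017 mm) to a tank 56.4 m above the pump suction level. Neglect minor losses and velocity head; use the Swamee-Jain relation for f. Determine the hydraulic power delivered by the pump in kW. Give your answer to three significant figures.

V = 4Q/(πD²) = 3.272 m/s; Re = 5.76×10^5; ε/D = 2.14×10^-5; f = 0.01313
h_f = f(L/D)V²/2g = 14.80 m
Total head H = z + h_f = 56.4 + 14.80 = 71.20 m
P_hyd = ρgQH = 721.0·9.81·0.0162·71.20 = 8.158 kW

P_hyd ≈ 8.16 kW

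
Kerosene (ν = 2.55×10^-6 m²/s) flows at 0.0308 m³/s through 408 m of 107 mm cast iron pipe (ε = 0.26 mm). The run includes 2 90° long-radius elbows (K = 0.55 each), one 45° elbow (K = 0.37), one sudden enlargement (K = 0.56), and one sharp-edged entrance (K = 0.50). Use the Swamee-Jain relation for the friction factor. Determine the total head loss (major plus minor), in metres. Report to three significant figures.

H_L ≈ 60.7 m

V = 4Q/(πD²) = 3.425 m/s; V²/2g = 0.5980 m
Re = 1.44×10^5, ε/D = 0.00243 → f = 0.02595 (Swamee-Jain)
Major: h_f = f(L/D)·V²/2g = 0.02595·3813·0.5980 = 59.18 m
Minor: ΣK = 2.53; h_m = ΣK·V²/2g = 1.513 m
Total H_L = 59.18 + 1.513 = 60.69 m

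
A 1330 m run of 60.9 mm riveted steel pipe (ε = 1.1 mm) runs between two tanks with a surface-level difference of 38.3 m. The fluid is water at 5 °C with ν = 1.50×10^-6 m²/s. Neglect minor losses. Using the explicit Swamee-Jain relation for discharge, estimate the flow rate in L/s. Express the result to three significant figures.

Q ≈ 2.47 L/s

Swamee-Jain (Type II): Q = -0.965·√(gD⁵h_f/L)·ln[ε/(3.7D) + √(3.17ν²L/(gD³h_f))]
√(gD⁵h_f/L) = √(9.81·0.0609⁵·38.3/1330) = 4.865×10^-4
ε/(3.7D) = 0.00488; √(3.17ν²L/(gD³h_f)) = 3.34×10^-4
Q = -0.965·4.865×10^-4·ln(0.005216) = 0.002467 m³/s
Check: V = 0.847 m/s, Re = 3.44×10^4, f = 0.04847, h_f = 38.7 m ≈ 38.3 m ✓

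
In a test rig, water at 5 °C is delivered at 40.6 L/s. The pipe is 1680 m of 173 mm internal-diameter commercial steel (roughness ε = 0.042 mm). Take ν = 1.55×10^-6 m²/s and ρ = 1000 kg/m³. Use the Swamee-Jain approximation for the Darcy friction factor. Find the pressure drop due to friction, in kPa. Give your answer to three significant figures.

V = 4Q/(πD²) = 4·0.0406/(π·0.173²) = 1.727 m/s
Re = VD/ν = 1.727·0.173/1.55×10^-6 = 1.93×10^5 → turbulent
ε/D = 0.042/173 = 2.43×10^-4
Swamee-Jain: f = 0.01750
h_f = f(L/D)V²/(2g) = 0.01750·(1680/0.173)·1.727²/(2·9.81) = 25.84 m
Δp = ρg·h_f = 1000·9.81·25.84 = 253.5 kPa

Δp ≈ 254 kPa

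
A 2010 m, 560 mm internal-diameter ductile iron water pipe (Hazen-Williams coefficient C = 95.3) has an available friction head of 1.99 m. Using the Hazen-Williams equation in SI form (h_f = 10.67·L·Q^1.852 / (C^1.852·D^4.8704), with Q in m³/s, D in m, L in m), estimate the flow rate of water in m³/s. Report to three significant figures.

Rearranging: Q = [h_f·C^1.852·D^4.8704 / (10.67·L)]^(1/1.852)
Q = [1.99·95.3^1.852·0.560^4.8704 / (10.67·2010)]^0.540 = 0.1379 m³/s

Q ≈ 0.138 m³/s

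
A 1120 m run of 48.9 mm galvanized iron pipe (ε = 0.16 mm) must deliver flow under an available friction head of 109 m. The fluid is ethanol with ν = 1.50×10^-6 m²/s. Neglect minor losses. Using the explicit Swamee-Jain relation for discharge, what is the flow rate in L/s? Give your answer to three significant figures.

Q ≈ 3.38 L/s

Swamee-Jain (Type II): Q = -0.965·√(gD⁵h_f/L)·ln[ε/(3.7D) + √(3.17ν²L/(gD³h_f))]
√(gD⁵h_f/L) = √(9.81·0.0489⁵·109/1120) = 5.167×10^-4
ε/(3.7D) = 8.84×10^-4; √(3.17ν²L/(gD³h_f)) = 2.53×10^-4
Q = -0.965·5.167×10^-4·ln(0.001137) = 0.003380 m³/s
Check: V = 1.80 m/s, Re = 5.87×10^4, f = 0.02914, h_f = 110 m ≈ 109 m ✓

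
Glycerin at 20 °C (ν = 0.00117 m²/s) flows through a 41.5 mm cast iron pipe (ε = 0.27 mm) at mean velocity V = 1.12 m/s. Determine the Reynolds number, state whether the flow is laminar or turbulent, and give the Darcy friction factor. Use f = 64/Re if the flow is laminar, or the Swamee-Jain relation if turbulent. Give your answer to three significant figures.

Re = VD/ν = 1.120·0.0415/0.00117 = 39.7
Re < 2300 → laminar → f = 64/Re = 1.611

Re ≈ 39.7; laminar; f = 64/Re ≈ 1.61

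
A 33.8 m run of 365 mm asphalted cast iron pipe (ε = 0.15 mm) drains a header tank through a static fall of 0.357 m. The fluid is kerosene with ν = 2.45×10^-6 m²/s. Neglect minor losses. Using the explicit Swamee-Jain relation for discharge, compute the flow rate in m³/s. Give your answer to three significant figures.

Q ≈ 0.217 m³/s

Swamee-Jain (Type II): Q = -0.965·√(gD⁵h_f/L)·ln[ε/(3.7D) + √(3.17ν²L/(gD³h_f))]
√(gD⁵h_f/L) = √(9.81·0.365⁵·0.357/33.8) = 0.02591
ε/(3.7D) = 1.11×10^-4; √(3.17ν²L/(gD³h_f)) = 6.15×10^-5
Q = -0.965·0.02591·ln(1.725×10^-4) = 0.2166 m³/s
Check: V = 2.07 m/s, Re = 3.08×10^5, f = 0.01776, h_f = 0.359 m ≈ 0.357 m ✓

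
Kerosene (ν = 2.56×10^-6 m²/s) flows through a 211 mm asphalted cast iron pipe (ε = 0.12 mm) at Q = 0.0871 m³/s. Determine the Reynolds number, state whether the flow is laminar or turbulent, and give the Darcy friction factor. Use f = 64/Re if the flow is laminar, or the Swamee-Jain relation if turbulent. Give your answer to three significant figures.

V = 4Q/(πD²) = 2.491 m/s
Re = VD/ν = 2.491·0.211/2.56×10^-6 = 2.05×10^5
Re > 4000 → turbulent; ε/D = 5.69×10^-4
Swamee-Jain: f = 0.01924

Re ≈ 2.05×10^5; turbulent; f ≈ 0.0192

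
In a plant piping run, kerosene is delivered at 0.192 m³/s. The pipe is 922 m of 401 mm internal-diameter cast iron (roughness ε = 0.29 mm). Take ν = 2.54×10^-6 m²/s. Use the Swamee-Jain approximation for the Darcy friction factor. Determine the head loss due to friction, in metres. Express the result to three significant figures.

h_f ≈ 5.36 m

V = 4Q/(πD²) = 4·0.192/(π·0.401²) = 1.520 m/s
Re = VD/ν = 1.520·0.401/2.54×10^-6 = 2.40×10^5 → turbulent
ε/D = 0.29/401 = 7.23×10^-4
Swamee-Jain: f = 0.01977
h_f = f(L/D)V²/(2g) = 0.01977·(922/0.401)·1.520²/(2·9.81) = 5.355 m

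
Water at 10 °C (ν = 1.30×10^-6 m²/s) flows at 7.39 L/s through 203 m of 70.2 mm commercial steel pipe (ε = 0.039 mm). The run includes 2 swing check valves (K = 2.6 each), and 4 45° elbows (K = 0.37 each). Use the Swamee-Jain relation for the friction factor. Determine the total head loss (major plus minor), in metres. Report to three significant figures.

H_L ≈ 12.3 m

V = 4Q/(πD²) = 1.909 m/s; V²/2g = 0.1858 m
Re = 1.03×10^5, ε/D = 5.56×10^-4 → f = 0.02057 (Swamee-Jain)
Major: h_f = f(L/D)·V²/2g = 0.02057·2892·0.1858 = 11.05 m
Minor: ΣK = 6.68; h_m = ΣK·V²/2g = 1.241 m
Total H_L = 11.05 + 1.241 = 12.30 m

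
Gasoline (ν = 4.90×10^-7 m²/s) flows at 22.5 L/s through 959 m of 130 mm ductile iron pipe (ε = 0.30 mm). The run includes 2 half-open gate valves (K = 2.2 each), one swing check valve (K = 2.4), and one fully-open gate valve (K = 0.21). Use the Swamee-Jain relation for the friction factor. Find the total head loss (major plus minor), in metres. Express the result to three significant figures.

H_L ≈ 27.8 m

V = 4Q/(πD²) = 1.695 m/s; V²/2g = 0.1465 m
Re = 4.50×10^5, ε/D = 0.00231 → f = 0.02482 (Swamee-Jain)
Major: h_f = f(L/D)·V²/2g = 0.02482·7377·0.1465 = 26.82 m
Minor: ΣK = 7.01; h_m = ΣK·V²/2g = 1.027 m
Total H_L = 26.82 + 1.027 = 27.85 m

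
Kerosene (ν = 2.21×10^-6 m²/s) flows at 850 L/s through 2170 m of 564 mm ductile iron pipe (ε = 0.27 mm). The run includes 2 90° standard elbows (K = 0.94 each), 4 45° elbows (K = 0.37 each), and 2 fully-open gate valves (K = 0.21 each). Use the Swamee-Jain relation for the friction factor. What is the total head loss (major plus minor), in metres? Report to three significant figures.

H_L ≈ 41.4 m

V = 4Q/(πD²) = 3.402 m/s; V²/2g = 0.5900 m
Re = 8.68×10^5, ε/D = 4.79×10^-4 → f = 0.01723 (Swamee-Jain)
Major: h_f = f(L/D)·V²/2g = 0.01723·3848·0.5900 = 39.12 m
Minor: ΣK = 3.78; h_m = ΣK·V²/2g = 2.230 m
Total H_L = 39.12 + 2.230 = 41.35 m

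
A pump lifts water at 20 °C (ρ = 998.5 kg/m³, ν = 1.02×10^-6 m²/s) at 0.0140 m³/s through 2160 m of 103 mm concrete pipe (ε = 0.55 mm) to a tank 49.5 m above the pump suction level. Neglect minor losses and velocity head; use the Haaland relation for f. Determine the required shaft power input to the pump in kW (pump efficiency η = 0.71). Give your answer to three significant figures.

V = 4Q/(πD²) = 1.680 m/s; Re = 1.70×10^5; ε/D = 0.00534; f = 0.03153
h_f = f(L/D)V²/2g = 95.14 m
Total head H = z + h_f = 49.5 + 95.14 = 144.6 m
P_hyd = ρgQH = 998.5·9.81·0.0140·144.6 = 19.84 kW
P_shaft = P_hyd/η = 19.84/0.71 = 27.94 kW

P_shaft ≈ 27.9 kW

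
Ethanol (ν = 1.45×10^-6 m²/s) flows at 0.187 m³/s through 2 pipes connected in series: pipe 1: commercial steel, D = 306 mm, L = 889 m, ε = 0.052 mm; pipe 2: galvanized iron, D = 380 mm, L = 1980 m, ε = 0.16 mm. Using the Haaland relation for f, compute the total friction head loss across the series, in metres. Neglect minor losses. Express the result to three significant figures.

Pipe 1: V = 2.543 m/s, Re = 5.37×10^5, ε/D = 1.70×10^-4, f = 0.01491, h_1 = f(L/D)V²/2g = 14.27 m
Pipe 2: V = 1.649 m/s, Re = 4.32×10^5, ε/D = 4.21×10^-4, f = 0.01719, h_2 = f(L/D)V²/2g = 12.41 m
Series → Q common, losses add: H = Σh = 26.68 m

H ≈ 26.7 m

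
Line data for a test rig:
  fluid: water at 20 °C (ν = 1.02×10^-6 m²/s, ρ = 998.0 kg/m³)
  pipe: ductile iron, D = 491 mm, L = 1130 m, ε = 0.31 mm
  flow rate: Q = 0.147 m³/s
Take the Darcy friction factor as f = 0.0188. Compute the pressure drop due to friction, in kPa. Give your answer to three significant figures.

Δp ≈ 13.0 kPa

V = 4Q/(πD²) = 4·0.147/(π·0.491²) = 0.7764 m/s
h_f = f(L/D)V²/(2g) = 0.01880·(1130/0.491)·0.7764²/(2·9.81) = 1.329 m
Δp = ρg·h_f = 998.0·9.81·1.329 = 13.01 kPa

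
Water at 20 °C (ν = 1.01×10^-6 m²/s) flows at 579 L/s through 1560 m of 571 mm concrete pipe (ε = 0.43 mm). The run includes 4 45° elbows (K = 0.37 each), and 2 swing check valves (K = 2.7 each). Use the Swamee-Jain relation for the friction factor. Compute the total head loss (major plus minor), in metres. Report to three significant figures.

H_L ≈ 15.1 m

V = 4Q/(πD²) = 2.261 m/s; V²/2g = 0.2606 m
Re = 1.28×10^6, ε/D = 7.53×10^-4 → f = 0.01872 (Swamee-Jain)
Major: h_f = f(L/D)·V²/2g = 0.01872·2732·0.2606 = 13.33 m
Minor: ΣK = 6.88; h_m = ΣK·V²/2g = 1.793 m
Total H_L = 13.33 + 1.793 = 15.12 m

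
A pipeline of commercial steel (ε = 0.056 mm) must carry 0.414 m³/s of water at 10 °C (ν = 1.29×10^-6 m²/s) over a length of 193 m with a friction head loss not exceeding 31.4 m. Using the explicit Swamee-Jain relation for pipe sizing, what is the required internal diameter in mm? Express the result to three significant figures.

Swamee-Jain (Type III): D = 0.66·[ε^1.25·(LQ²/(gh_f))^4.75 + ν·Q^9.4·(L/(gh_f))^5.2]^0.04
LQ²/(gh_f) = 0.1074; L/(gh_f) = 0.6266
Term 1 = ε^1.25·(…)^4.75 = 1.21×10^-10; Term 2 = ν·Q^9.4·(…)^5.2 = 2.85×10^-11
D = 0.66·(1.21×10^-10 + 2.85×10^-11)^0.04 = 0.2670 m = 267 mm
Check: V = 7.39 m/s, Re = 1.53×10^6, f = 0.01458, h_f = 29.4 m ≈ 31.4 m ✓

D ≈ 267 mm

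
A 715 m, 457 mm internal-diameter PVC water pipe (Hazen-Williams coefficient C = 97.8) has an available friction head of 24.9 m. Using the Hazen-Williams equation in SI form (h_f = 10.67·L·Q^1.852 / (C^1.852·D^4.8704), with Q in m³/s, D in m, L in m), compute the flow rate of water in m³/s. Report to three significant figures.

Q ≈ 0.567 m³/s

Rearranging: Q = [h_f·C^1.852·D^4.8704 / (10.67·L)]^(1/1.852)
Q = [24.9·97.8^1.852·0.457^4.8704 / (10.67·715)]^0.540 = 0.5669 m³/s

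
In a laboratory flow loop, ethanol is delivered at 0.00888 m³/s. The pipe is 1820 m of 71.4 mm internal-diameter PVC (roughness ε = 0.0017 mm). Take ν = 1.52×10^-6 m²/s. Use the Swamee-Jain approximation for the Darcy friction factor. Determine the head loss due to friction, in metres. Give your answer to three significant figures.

V = 4Q/(πD²) = 4·0.00888/(π·0.0714²) = 2.218 m/s
Re = VD/ν = 2.218·0.0714/1.52×10^-6 = 1.04×10^5 → turbulent
ε/D = 0.0017/71.4 = 2.38×10^-5
Swamee-Jain: f = 0.01786
h_f = f(L/D)V²/(2g) = 0.01786·(1820/0.0714)·2.218²/(2·9.81) = 114.1 m

h_f ≈ 114 m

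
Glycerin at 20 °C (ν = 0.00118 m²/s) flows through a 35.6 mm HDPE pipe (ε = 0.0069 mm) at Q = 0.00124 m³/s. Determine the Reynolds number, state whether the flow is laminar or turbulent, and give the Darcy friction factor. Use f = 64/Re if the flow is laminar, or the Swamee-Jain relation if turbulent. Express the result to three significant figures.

Re ≈ 37.6; laminar; f = 64/Re ≈ 1.70

V = 4Q/(πD²) = 1.246 m/s
Re = VD/ν = 1.246·0.0356/0.00118 = 37.6
Re < 2300 → laminar → f = 64/Re = 1.703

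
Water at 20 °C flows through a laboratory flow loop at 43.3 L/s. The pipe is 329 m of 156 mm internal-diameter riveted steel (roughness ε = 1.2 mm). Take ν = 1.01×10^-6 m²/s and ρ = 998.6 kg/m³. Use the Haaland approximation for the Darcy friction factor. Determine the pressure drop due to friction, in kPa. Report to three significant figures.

Δp ≈ 189 kPa

V = 4Q/(πD²) = 4·0.0433/(π·0.156²) = 2.265 m/s
Re = VD/ν = 2.265·0.156/1.01×10^-6 = 3.50×10^5 → turbulent
ε/D = 1.2/156 = 0.00769
Haaland: f = 0.03501
h_f = f(L/D)V²/(2g) = 0.03501·(329/0.156)·2.265²/(2·9.81) = 19.31 m
Δp = ρg·h_f = 998.6·9.81·19.31 = 189.2 kPa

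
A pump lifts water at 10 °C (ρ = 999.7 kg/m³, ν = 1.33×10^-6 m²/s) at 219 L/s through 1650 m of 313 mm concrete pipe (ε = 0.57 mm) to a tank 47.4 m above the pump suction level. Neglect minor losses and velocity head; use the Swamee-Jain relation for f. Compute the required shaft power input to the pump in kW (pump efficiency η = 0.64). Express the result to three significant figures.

P_shaft ≈ 329 kW

V = 4Q/(πD²) = 2.846 m/s; Re = 6.70×10^5; ε/D = 0.00182; f = 0.02324
h_f = f(L/D)V²/2g = 50.58 m
Total head H = z + h_f = 47.4 + 50.58 = 97.98 m
P_hyd = ρgQH = 999.7·9.81·0.219·97.98 = 210.4 kW
P_shaft = P_hyd/η = 210.4/0.64 = 328.8 kW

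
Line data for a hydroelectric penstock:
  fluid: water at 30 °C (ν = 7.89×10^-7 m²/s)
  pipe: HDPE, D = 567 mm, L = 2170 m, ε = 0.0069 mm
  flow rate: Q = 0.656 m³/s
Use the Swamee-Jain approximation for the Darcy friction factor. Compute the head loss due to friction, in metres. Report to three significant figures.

V = 4Q/(πD²) = 4·0.656/(π·0.567²) = 2.598 m/s
Re = VD/ν = 2.598·0.567/7.89×10^-7 = 1.87×10^6 → turbulent
ε/D = 0.0069/567 = 1.22×10^-5
Swamee-Jain: f = 0.01091
h_f = f(L/D)V²/(2g) = 0.01091·(2170/0.567)·2.598²/(2·9.81) = 14.36 m

h_f ≈ 14.4 m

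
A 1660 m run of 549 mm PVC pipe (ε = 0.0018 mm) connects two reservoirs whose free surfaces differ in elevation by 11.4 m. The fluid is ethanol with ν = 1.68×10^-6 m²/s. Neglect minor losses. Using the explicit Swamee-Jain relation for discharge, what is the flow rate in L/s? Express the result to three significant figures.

Swamee-Jain (Type II): Q = -0.965·√(gD⁵h_f/L)·ln[ε/(3.7D) + √(3.17ν²L/(gD³h_f))]
√(gD⁵h_f/L) = √(9.81·0.549⁵·11.4/1660) = 0.05796
ε/(3.7D) = 8.86×10^-7; √(3.17ν²L/(gD³h_f)) = 2.83×10^-5
Q = -0.965·0.05796·ln(2.922×10^-5) = 0.5840 m³/s
Check: V = 2.47 m/s, Re = 8.06×10^5, f = 0.01211, h_f = 11.4 m ≈ 11.4 m ✓

Q ≈ 584 L/s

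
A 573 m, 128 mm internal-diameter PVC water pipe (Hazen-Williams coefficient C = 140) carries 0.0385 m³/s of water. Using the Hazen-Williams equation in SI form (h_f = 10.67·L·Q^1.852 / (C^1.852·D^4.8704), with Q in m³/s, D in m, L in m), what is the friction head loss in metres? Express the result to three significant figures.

h_f ≈ 34.7 m

h_f = 10.67·573·0.0385^1.852 / (140^1.852·0.128^4.8704) = 34.69 m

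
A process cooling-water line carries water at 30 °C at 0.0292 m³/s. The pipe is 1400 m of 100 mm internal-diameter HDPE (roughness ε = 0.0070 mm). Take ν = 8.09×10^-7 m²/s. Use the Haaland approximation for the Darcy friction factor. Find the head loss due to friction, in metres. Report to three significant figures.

V = 4Q/(πD²) = 4·0.0292/(π·0.100²) = 3.718 m/s
Re = VD/ν = 3.718·0.100/8.09×10^-7 = 4.60×10^5 → turbulent
ε/D = 0.0070/100 = 7.00×10^-5
Haaland: f = 0.01407
h_f = f(L/D)V²/(2g) = 0.01407·(1400/0.100)·3.718²/(2·9.81) = 138.8 m

h_f ≈ 139 m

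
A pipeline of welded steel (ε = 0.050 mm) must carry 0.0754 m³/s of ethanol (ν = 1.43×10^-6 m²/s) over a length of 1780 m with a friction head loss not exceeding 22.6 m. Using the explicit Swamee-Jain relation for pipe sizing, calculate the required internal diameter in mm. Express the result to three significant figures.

Swamee-Jain (Type III): D = 0.66·[ε^1.25·(LQ²/(gh_f))^4.75 + ν·Q^9.4·(L/(gh_f))^5.2]^0.04
LQ²/(gh_f) = 0.04564; L/(gh_f) = 8.029
Term 1 = ε^1.25·(…)^4.75 = 1.80×10^-12; Term 2 = ν·Q^9.4·(…)^5.2 = 2.03×10^-12
D = 0.66·(1.80×10^-12 + 2.03×10^-12)^0.04 = 0.2306 m = 231 mm
Check: V = 1.81 m/s, Re = 2.91×10^5, f = 0.01650, h_f = 21.2 m ≈ 22.6 m ✓

D ≈ 231 mm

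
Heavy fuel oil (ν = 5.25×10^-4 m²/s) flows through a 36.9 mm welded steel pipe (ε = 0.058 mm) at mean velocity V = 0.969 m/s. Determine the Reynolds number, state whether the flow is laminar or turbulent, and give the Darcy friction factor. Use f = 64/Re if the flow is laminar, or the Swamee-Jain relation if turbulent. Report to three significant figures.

Re ≈ 68.1; laminar; f = 64/Re ≈ 0.940

Re = VD/ν = 0.9690·0.0369/5.25×10^-4 = 68.1
Re < 2300 → laminar → f = 64/Re = 0.9397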